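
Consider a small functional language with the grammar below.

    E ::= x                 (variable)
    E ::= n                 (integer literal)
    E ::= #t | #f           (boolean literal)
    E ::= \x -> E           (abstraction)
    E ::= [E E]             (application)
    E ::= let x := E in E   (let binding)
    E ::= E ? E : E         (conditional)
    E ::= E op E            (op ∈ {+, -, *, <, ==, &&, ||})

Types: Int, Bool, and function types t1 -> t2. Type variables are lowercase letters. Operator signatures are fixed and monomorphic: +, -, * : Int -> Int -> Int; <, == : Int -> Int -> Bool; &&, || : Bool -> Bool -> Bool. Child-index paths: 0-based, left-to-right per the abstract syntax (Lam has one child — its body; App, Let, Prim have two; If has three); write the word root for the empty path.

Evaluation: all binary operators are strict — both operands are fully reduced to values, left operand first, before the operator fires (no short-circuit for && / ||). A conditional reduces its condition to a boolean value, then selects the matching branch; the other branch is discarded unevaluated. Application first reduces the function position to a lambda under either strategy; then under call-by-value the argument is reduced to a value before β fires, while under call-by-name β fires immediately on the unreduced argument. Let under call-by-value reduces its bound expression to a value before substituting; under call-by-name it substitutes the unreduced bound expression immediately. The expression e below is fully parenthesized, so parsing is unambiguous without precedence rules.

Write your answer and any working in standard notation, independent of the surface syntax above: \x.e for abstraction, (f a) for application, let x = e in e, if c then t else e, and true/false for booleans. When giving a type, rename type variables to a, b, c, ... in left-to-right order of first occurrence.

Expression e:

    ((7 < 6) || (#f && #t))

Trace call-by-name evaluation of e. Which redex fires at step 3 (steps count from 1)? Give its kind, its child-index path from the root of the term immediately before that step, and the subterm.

Answer: delta at root : (false || false)

Derivation:
step 0: ((7 < 6) || (false && true))
step 1: [delta@0] (false || (false && true))
step 2: [delta@1] (false || false)
step 3: [delta@root] false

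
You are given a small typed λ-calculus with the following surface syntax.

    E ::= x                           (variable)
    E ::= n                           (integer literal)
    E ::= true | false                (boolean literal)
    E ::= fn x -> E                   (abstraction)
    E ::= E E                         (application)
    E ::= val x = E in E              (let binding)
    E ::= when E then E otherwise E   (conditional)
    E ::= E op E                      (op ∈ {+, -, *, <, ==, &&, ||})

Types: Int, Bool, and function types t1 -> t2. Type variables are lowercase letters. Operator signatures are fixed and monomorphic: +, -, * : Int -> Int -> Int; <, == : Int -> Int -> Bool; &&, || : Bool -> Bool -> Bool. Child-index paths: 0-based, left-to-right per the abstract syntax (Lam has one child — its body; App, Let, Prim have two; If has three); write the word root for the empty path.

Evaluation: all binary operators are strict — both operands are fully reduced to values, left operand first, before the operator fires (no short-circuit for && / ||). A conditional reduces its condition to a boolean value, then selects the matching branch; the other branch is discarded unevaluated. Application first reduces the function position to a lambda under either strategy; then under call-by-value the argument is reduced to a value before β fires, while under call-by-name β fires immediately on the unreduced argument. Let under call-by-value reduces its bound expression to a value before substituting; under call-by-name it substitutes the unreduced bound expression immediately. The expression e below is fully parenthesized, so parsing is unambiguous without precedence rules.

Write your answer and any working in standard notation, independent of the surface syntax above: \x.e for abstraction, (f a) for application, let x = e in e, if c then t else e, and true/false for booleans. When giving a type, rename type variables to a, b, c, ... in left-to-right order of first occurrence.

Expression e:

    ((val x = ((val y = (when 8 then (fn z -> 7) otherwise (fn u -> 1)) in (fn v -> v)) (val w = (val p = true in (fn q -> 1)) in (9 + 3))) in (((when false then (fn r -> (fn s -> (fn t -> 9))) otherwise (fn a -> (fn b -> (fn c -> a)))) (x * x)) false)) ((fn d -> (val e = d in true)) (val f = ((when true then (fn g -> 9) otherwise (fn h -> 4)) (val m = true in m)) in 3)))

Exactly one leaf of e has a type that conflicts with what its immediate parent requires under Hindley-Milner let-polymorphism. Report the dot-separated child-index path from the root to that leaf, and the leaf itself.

Trace:
  unify Int ~ Bool
  FAIL: mismatch Int ~ Bool

Answer: 0.0.0.0.0 : 8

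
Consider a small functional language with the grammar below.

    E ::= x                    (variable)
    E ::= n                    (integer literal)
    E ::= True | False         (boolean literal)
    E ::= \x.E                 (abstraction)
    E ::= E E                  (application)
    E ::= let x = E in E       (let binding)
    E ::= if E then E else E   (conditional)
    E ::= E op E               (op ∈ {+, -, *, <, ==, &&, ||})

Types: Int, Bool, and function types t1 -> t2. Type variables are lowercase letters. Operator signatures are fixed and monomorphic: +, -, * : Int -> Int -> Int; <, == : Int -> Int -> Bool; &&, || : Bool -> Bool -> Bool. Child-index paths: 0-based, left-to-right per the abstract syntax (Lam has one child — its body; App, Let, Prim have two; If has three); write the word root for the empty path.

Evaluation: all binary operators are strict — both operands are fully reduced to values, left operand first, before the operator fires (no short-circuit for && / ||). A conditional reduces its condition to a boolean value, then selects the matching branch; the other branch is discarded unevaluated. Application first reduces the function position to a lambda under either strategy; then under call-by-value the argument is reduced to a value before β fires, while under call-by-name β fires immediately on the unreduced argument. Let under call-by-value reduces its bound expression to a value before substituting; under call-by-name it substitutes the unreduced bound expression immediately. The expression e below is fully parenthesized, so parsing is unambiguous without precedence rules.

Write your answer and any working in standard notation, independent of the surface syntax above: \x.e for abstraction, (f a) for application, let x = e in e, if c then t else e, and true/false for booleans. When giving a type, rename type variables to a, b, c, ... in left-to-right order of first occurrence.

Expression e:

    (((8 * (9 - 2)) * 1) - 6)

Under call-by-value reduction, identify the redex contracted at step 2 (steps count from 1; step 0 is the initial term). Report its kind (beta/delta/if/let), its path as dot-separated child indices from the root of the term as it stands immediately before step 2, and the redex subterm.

Working:
step 0: (((8 * (9 - 2)) * 1) - 6)
step 1: [delta@0.0.1] (((8 * 7) * 1) - 6)
step 2: [delta@0.0] ((56 * 1) - 6)

Answer: delta at 0.0 : (8 * 7)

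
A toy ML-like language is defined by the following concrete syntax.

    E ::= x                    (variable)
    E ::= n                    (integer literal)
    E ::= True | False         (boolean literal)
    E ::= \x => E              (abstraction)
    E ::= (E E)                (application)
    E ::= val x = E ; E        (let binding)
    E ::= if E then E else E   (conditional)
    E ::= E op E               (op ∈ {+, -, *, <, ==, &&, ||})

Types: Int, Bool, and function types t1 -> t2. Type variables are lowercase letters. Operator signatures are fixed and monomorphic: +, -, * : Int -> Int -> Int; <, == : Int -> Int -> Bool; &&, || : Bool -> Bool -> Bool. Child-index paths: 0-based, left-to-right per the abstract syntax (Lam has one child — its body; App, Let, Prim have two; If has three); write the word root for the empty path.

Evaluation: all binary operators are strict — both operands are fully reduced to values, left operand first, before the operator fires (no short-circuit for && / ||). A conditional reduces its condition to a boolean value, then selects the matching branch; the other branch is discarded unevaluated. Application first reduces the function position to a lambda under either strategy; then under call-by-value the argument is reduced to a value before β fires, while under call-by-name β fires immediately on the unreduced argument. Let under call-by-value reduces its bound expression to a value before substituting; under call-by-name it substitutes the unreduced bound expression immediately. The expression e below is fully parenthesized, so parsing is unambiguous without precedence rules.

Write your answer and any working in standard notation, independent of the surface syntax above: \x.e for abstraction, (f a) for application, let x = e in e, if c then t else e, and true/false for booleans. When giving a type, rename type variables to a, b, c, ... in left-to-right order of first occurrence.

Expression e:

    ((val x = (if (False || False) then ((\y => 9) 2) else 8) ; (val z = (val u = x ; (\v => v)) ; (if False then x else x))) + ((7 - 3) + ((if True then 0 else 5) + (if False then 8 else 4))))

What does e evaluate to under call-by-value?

Answer: 16

Derivation:
step 0: ((let x = (if (false || false) then ((\y.9) 2) else 8) in (let z = (let u = x in (\v.v)) in (if false then x else x))) + ((7 - 3) + ((if true then 0 else 5) + (if false then 8 else 4))))
step 1: [delta@0.0.0] ((let x = (if false then ((\y.9) 2) else 8) in (let z = (let u = x in (\v.v)) in (if false then x else x))) + ((7 - 3) + ((if true then 0 else 5) + (if false then 8 else 4))))
step 2: [if@0.0] ((let x = 8 in (let z = (let u = x in (\v.v)) in (if false then x else x))) + ((7 - 3) + ((if true then 0 else 5) + (if false then 8 else 4))))
step 3: [let@0] ((let z = (let u = 8 in (\v.v)) in (if false then 8 else 8)) + ((7 - 3) + ((if true then 0 else 5) + (if false then 8 else 4))))
step 4: [let@0.0] ((let z = (\v.v) in (if false then 8 else 8)) + ((7 - 3) + ((if true then 0 else 5) + (if false then 8 else 4))))
step 5: [let@0] ((if false then 8 else 8) + ((7 - 3) + ((if true then 0 else 5) + (if false then 8 else 4))))
step 6: [if@0] (8 + ((7 - 3) + ((if true then 0 else 5) + (if false then 8 else 4))))
step 7: [delta@1.0] (8 + (4 + ((if true then 0 else 5) + (if false then 8 else 4))))
step 8: [if@1.1.0] (8 + (4 + (0 + (if false then 8 else 4))))
step 9: [if@1.1.1] (8 + (4 + (0 + 4)))
step 10: [delta@1.1] (8 + (4 + 4))
step 11: [delta@1] (8 + 8)
step 12: [delta@root] 16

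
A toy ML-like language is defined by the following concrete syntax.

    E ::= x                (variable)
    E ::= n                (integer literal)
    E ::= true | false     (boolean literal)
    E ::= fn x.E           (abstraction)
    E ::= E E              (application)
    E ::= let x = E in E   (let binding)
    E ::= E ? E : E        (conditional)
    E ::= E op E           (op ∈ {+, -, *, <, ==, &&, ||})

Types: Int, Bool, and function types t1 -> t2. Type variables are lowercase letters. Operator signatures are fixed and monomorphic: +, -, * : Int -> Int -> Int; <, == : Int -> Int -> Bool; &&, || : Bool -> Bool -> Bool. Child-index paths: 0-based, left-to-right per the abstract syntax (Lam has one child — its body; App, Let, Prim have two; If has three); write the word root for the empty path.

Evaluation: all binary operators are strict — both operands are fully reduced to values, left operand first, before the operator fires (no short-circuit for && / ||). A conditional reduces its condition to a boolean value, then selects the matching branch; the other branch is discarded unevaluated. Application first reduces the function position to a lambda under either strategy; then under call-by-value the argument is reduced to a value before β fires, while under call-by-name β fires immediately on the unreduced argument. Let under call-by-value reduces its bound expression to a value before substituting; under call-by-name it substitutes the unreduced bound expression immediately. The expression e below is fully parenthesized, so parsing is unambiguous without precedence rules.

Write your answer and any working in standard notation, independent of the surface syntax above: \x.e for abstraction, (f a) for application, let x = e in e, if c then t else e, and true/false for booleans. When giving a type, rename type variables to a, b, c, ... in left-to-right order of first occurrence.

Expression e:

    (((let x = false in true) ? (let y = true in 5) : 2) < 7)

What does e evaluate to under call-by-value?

Trace:
step 0: ((if (let x = false in true) then (let y = true in 5) else 2) < 7)
step 1: [let@0.0] ((if true then (let y = true in 5) else 2) < 7)
step 2: [if@0] ((let y = true in 5) < 7)
step 3: [let@0] (5 < 7)
step 4: [delta@root] true

Answer: true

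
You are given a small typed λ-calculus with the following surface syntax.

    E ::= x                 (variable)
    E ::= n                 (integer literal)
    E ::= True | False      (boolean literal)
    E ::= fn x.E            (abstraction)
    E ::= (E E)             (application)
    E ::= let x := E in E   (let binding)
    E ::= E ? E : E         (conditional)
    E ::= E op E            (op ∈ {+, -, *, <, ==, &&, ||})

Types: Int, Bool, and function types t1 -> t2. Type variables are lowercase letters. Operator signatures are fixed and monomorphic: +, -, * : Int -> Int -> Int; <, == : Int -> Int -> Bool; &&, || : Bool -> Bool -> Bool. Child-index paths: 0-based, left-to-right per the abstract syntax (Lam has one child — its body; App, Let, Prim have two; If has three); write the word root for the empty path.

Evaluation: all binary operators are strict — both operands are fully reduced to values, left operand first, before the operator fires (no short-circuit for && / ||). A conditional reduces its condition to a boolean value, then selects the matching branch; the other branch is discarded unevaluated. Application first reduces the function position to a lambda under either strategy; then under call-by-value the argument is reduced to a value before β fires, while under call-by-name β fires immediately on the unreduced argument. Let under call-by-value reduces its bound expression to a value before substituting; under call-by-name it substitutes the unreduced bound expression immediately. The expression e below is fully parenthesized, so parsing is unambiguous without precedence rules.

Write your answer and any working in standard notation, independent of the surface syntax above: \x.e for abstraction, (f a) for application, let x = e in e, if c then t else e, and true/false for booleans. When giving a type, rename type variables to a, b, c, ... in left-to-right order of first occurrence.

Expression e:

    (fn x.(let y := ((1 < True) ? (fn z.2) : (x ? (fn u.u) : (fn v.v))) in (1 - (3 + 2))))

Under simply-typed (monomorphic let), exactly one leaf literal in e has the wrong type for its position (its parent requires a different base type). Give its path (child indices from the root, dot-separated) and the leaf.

Answer: 0.0.0.1 : true

Working:
  unify Int ~ Int
  unify Bool ~ Int
  FAIL: mismatch Bool ~ Int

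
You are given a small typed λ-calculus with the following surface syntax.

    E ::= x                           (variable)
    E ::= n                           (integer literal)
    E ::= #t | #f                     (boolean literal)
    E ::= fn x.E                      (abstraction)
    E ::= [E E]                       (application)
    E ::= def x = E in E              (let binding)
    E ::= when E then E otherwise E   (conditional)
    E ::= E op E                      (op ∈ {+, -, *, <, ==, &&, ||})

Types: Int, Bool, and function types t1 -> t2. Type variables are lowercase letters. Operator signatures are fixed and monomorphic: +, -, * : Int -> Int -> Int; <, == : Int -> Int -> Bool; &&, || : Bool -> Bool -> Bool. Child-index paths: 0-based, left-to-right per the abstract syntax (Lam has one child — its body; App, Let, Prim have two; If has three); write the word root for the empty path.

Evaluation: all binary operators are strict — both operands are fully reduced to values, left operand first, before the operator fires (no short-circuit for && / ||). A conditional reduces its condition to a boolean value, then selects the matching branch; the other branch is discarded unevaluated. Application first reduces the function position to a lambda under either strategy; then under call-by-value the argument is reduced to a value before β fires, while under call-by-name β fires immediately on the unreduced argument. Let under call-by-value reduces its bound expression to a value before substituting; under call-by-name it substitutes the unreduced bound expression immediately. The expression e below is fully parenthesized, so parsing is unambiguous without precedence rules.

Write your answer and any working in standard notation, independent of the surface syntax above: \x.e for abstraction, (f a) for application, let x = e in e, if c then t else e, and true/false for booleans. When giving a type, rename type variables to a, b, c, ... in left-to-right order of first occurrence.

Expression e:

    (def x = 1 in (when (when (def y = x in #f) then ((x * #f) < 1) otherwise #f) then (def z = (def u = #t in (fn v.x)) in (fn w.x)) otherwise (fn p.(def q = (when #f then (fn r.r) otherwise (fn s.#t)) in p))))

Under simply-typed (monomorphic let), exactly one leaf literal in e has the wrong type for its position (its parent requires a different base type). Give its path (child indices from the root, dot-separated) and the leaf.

Answer: 1.0.1.0.1 : false

Working:
let x : Int
x : Int
let y : Int
  unify Bool ~ Bool
x : Int
  unify Int ~ Int
  unify Bool ~ Int
  FAIL: mismatch Bool ~ Int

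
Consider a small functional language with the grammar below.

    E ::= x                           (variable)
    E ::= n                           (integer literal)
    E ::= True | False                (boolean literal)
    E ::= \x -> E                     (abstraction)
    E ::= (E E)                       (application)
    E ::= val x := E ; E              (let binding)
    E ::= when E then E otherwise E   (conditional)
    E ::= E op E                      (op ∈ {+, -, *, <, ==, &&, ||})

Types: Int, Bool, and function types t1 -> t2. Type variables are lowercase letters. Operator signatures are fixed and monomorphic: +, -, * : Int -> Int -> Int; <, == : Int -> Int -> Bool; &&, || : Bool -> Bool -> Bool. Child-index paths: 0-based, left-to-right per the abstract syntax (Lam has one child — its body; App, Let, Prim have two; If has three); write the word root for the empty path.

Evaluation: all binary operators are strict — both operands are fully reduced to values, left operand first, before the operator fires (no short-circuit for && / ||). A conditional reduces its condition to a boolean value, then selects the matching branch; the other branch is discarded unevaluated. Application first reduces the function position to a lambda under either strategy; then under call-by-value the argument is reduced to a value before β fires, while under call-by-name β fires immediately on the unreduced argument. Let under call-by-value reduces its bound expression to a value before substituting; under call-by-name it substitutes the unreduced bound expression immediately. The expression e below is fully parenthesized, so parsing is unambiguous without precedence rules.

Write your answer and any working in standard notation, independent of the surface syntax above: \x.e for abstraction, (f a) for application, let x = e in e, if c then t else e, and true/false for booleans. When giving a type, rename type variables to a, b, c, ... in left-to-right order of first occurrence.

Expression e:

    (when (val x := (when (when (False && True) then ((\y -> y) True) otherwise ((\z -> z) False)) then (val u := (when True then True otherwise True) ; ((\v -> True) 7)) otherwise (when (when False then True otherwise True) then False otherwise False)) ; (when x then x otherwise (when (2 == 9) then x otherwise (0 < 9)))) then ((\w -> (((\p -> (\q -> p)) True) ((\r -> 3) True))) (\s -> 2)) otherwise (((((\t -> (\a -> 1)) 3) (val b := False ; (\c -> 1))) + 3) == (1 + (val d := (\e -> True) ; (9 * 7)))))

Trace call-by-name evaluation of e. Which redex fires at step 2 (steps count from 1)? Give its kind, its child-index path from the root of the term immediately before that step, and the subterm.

Answer: delta at 0.0.0.0 : (false && true)

Working:
step 0: (if (let x = (if (if (false && true) then ((\y.y) true) else ((\z.z) false)) then (let u = (if true then true else true) in ((\v.true) 7)) else (if (if false then true else true) then false else false)) in (if x then x else (if (2 == 9) then x else (0 < 9)))) then ((\w.(((\p.(\q.p)) true) ((\r.3) true))) (\s.2)) else (((((\t.(\a.1)) 3) (let b = false in (\c.1))) + 3) == (1 + (let d = (\e.true) in (9 * 7)))))
step 1: [let@0] (if (if (if (if (false && true) then ((\y.y) true) else ((\z.z) false)) then (let u = (if true then true else true) in ((\v.true) 7)) else (if (if false then true else true) then false else false)) then (if (if (false && true) then ((\y.y) true) else ((\z.z) false)) then (let u = (if true then true else true) in ((\v.true) 7)) else (if (if false then true else true) then false else false)) else (if (2 == 9) then (if (if (false && true) then ((\y.y) true) else ((\z.z) false)) then (let u = (if true then true else true) in ((\v.true) 7)) else (if (if false then true else true) then false else false)) else (0 < 9))) then ((\w.(((\p.(\q.p)) true) ((\r.3) true))) (\s.2)) else (((((\t.(\a.1)) 3) (let b = false in (\c.1))) + 3) == (1 + (let d = (\e.true) in (9 * 7)))))
step 2: [delta@0.0.0.0] (if (if (if (if false then ((\y.y) true) else ((\z.z) false)) then (let u = (if true then true else true) in ((\v.true) 7)) else (if (if false then true else true) then false else false)) then (if (if (false && true) then ((\y.y) true) else ((\z.z) false)) then (let u = (if true then true else true) in ((\v.true) 7)) else (if (if false then true else true) then false else false)) else (if (2 == 9) then (if (if (false && true) then ((\y.y) true) else ((\z.z) false)) then (let u = (if true then true else true) in ((\v.true) 7)) else (if (if false then true else true) then false else false)) else (0 < 9))) then ((\w.(((\p.(\q.p)) true) ((\r.3) true))) (\s.2)) else (((((\t.(\a.1)) 3) (let b = false in (\c.1))) + 3) == (1 + (let d = (\e.true) in (9 * 7)))))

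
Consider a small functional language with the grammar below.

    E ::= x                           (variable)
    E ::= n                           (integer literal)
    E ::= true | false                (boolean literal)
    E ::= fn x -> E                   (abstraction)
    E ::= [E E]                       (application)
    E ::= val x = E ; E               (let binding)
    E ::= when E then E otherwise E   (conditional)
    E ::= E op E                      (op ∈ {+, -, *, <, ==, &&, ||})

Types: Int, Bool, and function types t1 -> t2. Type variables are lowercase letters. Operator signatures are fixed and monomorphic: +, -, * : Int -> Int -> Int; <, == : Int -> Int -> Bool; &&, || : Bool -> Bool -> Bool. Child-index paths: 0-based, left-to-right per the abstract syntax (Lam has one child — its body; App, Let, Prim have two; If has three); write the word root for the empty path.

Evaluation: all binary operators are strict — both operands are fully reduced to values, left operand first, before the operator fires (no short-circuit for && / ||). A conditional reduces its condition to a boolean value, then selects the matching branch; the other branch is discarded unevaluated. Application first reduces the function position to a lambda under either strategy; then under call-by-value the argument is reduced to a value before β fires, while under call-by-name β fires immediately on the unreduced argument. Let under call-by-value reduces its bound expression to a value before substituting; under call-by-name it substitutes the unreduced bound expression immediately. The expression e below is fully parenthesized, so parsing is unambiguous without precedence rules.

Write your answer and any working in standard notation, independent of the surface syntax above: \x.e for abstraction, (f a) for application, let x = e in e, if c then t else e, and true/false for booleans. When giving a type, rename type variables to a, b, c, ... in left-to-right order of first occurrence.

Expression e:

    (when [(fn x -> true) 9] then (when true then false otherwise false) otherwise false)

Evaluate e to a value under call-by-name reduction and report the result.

Answer: false

Working:
step 0: (if ((\x.true) 9) then (if true then false else false) else false)
step 1: [beta@0] (if true then (if true then false else false) else false)
step 2: [if@root] (if true then false else false)
step 3: [if@root] false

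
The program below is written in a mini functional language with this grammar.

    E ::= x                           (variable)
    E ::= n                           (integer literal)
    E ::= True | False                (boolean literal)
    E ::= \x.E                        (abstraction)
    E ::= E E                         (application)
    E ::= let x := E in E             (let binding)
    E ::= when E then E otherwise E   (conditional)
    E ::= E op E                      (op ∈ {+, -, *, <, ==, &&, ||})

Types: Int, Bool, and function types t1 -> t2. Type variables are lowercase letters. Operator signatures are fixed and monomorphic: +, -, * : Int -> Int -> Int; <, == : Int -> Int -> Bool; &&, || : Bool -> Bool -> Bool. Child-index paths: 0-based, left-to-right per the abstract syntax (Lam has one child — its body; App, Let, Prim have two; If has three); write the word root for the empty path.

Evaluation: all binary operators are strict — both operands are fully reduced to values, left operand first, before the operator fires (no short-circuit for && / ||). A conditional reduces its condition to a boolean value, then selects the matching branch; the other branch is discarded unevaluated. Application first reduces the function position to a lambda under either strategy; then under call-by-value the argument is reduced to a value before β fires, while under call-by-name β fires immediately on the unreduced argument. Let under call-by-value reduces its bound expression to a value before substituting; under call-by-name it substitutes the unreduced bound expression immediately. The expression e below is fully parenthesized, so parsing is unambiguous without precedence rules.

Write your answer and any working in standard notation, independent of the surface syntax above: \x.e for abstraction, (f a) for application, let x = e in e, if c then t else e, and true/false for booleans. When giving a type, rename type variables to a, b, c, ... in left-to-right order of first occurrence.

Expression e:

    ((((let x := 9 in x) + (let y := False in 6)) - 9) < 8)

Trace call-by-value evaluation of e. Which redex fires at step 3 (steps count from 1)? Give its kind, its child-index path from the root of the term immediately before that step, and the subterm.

Answer: delta at 0.0 : (9 + 6)

Derivation:
step 0: ((((let x = 9 in x) + (let y = false in 6)) - 9) < 8)
step 1: [let@0.0.0] (((9 + (let y = false in 6)) - 9) < 8)
step 2: [let@0.0.1] (((9 + 6) - 9) < 8)
step 3: [delta@0.0] ((15 - 9) < 8)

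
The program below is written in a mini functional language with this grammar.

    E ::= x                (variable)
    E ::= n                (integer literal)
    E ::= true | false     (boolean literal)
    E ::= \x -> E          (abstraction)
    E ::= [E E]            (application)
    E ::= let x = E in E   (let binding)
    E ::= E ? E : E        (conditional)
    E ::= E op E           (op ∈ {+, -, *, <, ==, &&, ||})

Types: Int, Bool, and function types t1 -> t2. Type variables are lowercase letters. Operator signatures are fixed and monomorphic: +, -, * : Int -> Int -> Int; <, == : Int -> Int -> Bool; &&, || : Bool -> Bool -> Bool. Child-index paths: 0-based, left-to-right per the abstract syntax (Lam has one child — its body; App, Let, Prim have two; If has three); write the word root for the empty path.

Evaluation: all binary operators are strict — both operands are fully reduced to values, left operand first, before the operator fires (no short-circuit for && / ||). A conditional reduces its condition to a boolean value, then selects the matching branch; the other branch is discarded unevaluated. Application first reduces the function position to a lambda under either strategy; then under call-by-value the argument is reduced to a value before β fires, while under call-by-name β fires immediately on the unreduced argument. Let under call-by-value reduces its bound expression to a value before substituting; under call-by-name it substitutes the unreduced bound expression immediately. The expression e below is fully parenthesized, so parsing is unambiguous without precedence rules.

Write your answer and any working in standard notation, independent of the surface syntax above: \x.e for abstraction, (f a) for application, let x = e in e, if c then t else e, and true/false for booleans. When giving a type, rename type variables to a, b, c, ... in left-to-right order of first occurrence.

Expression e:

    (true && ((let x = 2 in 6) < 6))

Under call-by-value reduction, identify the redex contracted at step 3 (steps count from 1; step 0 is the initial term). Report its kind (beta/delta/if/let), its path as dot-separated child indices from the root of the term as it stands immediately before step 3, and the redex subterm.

Answer: delta at root : (true && false)

Derivation:
step 0: (true && ((let x = 2 in 6) < 6))
step 1: [let@1.0] (true && (6 < 6))
step 2: [delta@1] (true && false)
step 3: [delta@root] false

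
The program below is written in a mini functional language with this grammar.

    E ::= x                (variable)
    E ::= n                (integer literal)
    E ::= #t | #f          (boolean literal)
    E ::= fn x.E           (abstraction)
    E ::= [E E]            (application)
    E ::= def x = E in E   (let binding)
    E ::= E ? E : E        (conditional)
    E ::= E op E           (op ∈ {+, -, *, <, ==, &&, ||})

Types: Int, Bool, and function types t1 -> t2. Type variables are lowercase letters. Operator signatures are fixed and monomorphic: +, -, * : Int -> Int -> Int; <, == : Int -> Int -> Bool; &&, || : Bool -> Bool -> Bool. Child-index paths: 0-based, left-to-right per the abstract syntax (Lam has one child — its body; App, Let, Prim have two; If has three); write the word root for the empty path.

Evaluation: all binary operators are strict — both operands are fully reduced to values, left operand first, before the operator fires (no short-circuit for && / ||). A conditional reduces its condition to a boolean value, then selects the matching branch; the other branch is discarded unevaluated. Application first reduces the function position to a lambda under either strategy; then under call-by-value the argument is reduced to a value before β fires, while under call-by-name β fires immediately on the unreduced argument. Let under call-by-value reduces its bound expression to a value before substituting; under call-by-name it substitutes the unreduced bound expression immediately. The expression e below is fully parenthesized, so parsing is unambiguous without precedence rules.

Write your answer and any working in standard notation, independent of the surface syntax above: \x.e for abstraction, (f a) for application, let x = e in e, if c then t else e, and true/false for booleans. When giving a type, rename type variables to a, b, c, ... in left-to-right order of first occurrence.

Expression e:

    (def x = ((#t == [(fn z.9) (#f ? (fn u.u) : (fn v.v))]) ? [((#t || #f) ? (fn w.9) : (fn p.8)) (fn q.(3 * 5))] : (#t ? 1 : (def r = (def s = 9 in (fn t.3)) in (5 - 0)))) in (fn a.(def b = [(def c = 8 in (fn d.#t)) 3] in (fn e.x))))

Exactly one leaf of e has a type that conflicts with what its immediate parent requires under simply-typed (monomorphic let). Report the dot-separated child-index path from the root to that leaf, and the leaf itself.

Trace:
  unify Bool ~ Int
  FAIL: mismatch Bool ~ Int

Answer: 0.0.0 : true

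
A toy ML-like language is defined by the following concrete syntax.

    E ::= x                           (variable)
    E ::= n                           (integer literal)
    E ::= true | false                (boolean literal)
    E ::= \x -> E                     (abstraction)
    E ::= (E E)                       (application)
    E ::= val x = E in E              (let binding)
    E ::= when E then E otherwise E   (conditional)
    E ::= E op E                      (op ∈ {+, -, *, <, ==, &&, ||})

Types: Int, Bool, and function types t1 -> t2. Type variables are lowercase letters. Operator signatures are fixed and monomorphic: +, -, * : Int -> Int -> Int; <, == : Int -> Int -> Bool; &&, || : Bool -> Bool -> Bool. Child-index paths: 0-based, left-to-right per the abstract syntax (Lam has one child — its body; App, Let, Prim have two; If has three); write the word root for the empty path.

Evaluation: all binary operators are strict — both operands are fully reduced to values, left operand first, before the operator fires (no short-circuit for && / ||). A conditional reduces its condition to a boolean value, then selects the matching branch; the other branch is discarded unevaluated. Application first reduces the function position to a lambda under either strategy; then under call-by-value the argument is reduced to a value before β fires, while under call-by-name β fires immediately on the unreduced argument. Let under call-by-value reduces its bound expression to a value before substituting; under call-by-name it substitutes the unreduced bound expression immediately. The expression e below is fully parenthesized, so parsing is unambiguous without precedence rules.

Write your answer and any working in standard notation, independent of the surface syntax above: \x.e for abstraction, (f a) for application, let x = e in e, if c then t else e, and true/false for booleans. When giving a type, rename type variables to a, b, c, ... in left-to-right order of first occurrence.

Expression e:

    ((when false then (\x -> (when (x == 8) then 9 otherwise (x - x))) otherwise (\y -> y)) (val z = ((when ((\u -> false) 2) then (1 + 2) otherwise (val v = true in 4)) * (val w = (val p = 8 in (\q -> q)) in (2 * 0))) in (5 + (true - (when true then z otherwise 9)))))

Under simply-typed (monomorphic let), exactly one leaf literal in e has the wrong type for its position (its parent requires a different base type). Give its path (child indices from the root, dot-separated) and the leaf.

Answer: 1.1.1.0 : true

Working:
  unify Bool ~ Bool
x : a
  unify a ~ Int
  unify Int ~ Int
  unify Bool ~ Bool
x : Int
  unify Int ~ Int
x : Int
  unify Int ~ Int
  unify Int ~ Int
\x._ : Int -> Int
y : b
\y._ : b -> b
  unify Int -> Int ~ b -> b
  unify Int ~ b
  unify Int ~ Int
\u._ : c -> Bool
  unify c -> Bool ~ Int -> d
  unify c ~ Int
  unify Bool ~ d
_ _ : Bool
  unify Bool ~ Bool
  unify Int ~ Int
  unify Int ~ Int
let v : Bool
  unify Int ~ Int
  unify Int ~ Int
let p : Int
q : e
\q._ : e -> e
let w : e -> e
  unify Int ~ Int
  unify Int ~ Int
  unify Int ~ Int
let z : Int
  unify Int ~ Int
  unify Bool ~ Int
  FAIL: mismatch Bool ~ Int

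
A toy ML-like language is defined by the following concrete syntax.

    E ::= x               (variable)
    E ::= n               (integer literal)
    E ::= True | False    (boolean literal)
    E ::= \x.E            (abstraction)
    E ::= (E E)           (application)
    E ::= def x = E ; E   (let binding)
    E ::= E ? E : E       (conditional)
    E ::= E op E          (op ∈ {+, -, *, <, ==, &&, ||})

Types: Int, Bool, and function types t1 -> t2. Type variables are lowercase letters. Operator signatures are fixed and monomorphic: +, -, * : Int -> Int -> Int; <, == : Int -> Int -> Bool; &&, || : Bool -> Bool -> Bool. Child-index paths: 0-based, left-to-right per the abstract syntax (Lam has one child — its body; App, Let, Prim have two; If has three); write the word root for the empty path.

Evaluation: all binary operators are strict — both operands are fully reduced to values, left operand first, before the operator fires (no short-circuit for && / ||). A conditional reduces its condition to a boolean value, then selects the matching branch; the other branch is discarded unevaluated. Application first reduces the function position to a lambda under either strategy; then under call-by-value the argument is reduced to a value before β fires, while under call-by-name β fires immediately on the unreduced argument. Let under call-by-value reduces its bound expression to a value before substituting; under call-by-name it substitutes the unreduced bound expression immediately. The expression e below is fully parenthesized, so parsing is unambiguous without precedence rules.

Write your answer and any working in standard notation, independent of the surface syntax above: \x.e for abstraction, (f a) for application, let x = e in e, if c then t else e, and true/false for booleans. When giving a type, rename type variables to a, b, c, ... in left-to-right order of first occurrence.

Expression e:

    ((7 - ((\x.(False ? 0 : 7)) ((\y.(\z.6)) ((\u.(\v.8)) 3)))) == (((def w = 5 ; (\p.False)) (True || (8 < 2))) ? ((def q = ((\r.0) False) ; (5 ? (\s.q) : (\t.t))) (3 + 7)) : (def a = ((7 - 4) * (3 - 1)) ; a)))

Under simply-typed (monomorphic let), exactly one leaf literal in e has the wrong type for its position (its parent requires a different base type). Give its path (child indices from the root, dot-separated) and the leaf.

Trace:
  unify Int ~ Int
  unify Bool ~ Bool
  unify Int ~ Int
\x._ : a -> Int
\z._ : c -> Int
\y._ : b -> c -> Int
\v._ : e -> Int
\u._ : d -> e -> Int
  unify d -> e -> Int ~ Int -> f
  unify d ~ Int
  unify e -> Int ~ f
_ _ : e -> Int
  unify b -> c -> Int ~ (e -> Int) -> g
  unify b ~ e -> Int
  unify c -> Int ~ g
_ _ : c -> Int
  unify a -> Int ~ (c -> Int) -> h
  unify a ~ c -> Int
  unify Int ~ h
_ _ : Int
  unify Int ~ Int
  unify Int ~ Int
let w : Int
\p._ : i -> Bool
  unify Bool ~ Bool
  unify Int ~ Int
  unify Int ~ Int
  unify Bool ~ Bool
  unify i -> Bool ~ Bool -> j
  unify i ~ Bool
  unify Bool ~ j
_ _ : Bool
  unify Bool ~ Bool
\r._ : k -> Int
  unify k -> Int ~ Bool -> l
  unify k ~ Bool
  unify Int ~ l
_ _ : Int
let q : Int
  unify Int ~ Bool
  FAIL: mismatch Int ~ Bool

Answer: 1.1.0.1.0 : 5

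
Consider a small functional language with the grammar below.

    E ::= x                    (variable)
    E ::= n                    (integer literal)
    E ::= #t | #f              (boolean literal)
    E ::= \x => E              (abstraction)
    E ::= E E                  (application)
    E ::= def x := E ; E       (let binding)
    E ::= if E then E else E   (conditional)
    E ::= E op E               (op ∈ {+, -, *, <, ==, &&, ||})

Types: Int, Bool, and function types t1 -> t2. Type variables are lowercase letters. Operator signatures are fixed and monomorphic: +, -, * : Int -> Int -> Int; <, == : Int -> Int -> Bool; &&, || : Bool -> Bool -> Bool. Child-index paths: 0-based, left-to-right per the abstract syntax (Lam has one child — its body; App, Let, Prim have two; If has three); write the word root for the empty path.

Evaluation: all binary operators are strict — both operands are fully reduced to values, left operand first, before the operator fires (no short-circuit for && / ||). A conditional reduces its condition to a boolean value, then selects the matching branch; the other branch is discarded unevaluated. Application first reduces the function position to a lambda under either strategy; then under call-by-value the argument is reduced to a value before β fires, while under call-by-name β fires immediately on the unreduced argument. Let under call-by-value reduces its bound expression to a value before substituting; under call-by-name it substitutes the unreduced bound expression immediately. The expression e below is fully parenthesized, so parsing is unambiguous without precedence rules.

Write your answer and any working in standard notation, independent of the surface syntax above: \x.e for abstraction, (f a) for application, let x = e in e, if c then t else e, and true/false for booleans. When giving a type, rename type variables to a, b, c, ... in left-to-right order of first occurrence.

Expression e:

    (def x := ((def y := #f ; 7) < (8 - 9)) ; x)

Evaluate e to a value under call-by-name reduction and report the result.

Trace:
step 0: (let x = ((let y = false in 7) < (8 - 9)) in x)
step 1: [let@root] ((let y = false in 7) < (8 - 9))
step 2: [let@0] (7 < (8 - 9))
step 3: [delta@1] (7 < -1)
step 4: [delta@root] false

Answer: false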